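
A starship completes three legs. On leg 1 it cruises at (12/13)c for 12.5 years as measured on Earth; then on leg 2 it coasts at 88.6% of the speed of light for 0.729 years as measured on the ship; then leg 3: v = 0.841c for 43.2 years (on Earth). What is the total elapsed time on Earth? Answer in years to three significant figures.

Leg 1: 12.5 years is already measured on Earth.
Leg 2: β = 0.886; γ = 1/√(1 − 0.886²) = 1/√0.2150 = 2.157; Δt_2 = 2.157 × 0.729 = 1.572 years.
Leg 3: 43.2 years is already measured on Earth.
Total: 12.50 + 1.572 + 43.20 years.

Δt = 57.3 years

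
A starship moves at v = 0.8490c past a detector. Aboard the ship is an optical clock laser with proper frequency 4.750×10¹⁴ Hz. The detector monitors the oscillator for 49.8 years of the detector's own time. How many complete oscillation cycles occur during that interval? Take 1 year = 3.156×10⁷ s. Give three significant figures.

N = 3.94×10²³

γ = 1/√(1 − 0.8490²) = 1/√0.2792 = 1.893
During 49.8 years of lab time, the oscillator's proper time advances by τ = Δt/γ = 49.8/1.893 = 26.31 years = 8.305×10⁸ s.
N = f × τ = 4.750×10¹⁴ × 8.305×10⁸ = 3.945×10²³.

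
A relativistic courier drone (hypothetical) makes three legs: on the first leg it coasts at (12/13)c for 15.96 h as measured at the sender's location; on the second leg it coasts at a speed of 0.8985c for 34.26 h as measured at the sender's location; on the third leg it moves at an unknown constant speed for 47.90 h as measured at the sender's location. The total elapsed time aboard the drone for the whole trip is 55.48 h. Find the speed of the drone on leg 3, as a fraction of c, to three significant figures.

Leg 1: γ = 1/√(1 − (12/13)²) = 13/5 = 2.600; τ_1 = 15.96/2.600 = 6.138 h.
Leg 2: γ = 1/√(1 − 0.8985²) = 1/√0.1927 = 2.278; τ_2 = 34.26/2.278 = 15.04 h.
Leg 3: speed unknown; τ_3 = 47.90/γ_3.
Total proper time: 6.138 + 15.04 + τ_3 = 55.48, so τ_3 = 55.48 − 21.18 = 34.30 h.
γ_3 = 47.90/34.30 = 1.396; β = √(1 − 1/γ²) = √0.4872.

β = 0.698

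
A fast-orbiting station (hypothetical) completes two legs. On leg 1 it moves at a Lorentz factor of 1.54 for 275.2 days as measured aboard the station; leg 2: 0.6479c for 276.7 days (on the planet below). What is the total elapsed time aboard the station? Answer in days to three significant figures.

τ = 486 days

Leg 1: 275.2 days is already measured aboard the station.
Leg 2: γ = 1/√(1 − 0.6479²) = 1/√0.5802 = 1.313; τ_2 = 276.7/1.313 = 210.8 days.
Total: 275.2 + 210.8 days.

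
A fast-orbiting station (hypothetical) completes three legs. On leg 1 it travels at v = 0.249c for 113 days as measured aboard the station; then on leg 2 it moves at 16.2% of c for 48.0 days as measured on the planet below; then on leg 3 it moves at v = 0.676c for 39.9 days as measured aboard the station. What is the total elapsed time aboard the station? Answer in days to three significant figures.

τ = 200 days

Leg 1: 113 days is already measured aboard the station.
Leg 2: β = 0.162; γ = 1/√(1 − 0.162²) = 1/√0.9738 = 1.013; τ_2 = 48.0/1.013 = 47.37 days.
Leg 3: 39.9 days is already measured aboard the station.
Total: 113.0 + 47.37 + 39.90 days.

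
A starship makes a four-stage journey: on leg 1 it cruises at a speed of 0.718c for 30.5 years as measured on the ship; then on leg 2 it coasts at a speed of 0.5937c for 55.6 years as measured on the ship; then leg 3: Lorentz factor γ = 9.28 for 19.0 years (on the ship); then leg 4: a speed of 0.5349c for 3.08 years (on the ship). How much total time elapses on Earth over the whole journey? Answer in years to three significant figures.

Leg 1: γ = 1/√(1 − 0.718²) = 1/√0.4845 = 1.437; Δt_1 = 1.437 × 30.5 = 43.82 years.
Leg 2: γ = 1/√(1 − 0.5937²) = 1/√0.6475 = 1.243; Δt_2 = 1.243 × 55.6 = 69.10 years.
Leg 3: γ = 9.28; Δt_3 = 9.280 × 19.0 = 176.3 years.
Leg 4: γ = 1/√(1 − 0.5349²) = 1/√0.7139 = 1.184; Δt_4 = 1.184 × 3.08 = 3.645 years.
Total: 43.82 + 69.10 + 176.3 + 3.645 years.

Δt = 293 years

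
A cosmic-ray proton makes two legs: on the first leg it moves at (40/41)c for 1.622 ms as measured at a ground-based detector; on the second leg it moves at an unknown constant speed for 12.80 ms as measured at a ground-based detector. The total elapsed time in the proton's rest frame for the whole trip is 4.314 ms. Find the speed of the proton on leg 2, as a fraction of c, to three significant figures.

Leg 1: γ = 1/√(1 − (40/41)²) = 41/9 ≈ 4.556; τ_1 = 1.622/4.556 = 0.3560 ms.
Leg 2: speed unknown; τ_2 = 12.80/γ_2.
Total proper time: 0.3560 + τ_2 = 4.314, so τ_2 = 4.314 − 0.3560 = 3.958 ms.
γ_2 = 12.80/3.958 = 3.234; β = √(1 − 1/γ²) = √0.9044.

β = 0.951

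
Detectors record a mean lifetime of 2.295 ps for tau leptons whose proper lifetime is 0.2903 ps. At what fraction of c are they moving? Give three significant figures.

v = 0.992c

γ = Δt/τ₀ = 2.295/0.2903 = 7.906
β = √(1 − 1/γ²) = √(1 − 0.01600) = √0.9840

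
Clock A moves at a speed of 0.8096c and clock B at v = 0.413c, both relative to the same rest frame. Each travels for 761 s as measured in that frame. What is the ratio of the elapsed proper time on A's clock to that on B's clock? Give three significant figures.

A: γ = 1/√(1 − 0.8096²) = 1/√0.3445 = 1.704. B: γ = 1/√(1 − 0.413²) = 1/√0.8294 = 1.098.
τ_A/τ_B = γ_B/γ_A = 1.098/1.704 = 0.6445, so τ_A/τ_B = 0.6445.

τ_A/τ_B = 0.645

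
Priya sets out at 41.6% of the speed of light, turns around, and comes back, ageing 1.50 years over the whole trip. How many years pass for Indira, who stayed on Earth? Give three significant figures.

Δt = 1.65 years

β = 0.416; γ = 1/√(1 − 0.416²) = 1/√0.8269 = 1.100
Earth-frame duration is the dilated interval: Δt = γτ = 1.100 × 1.50 years.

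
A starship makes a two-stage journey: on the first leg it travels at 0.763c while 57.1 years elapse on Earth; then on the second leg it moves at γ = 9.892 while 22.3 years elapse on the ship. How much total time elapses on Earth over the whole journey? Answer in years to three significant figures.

Leg 1: 57.1 years is already measured on Earth.
Leg 2: γ = 9.892; Δt_2 = 9.892 × 22.3 = 220.6 years.
Total: 57.10 + 220.6 years.

Δt = 278 years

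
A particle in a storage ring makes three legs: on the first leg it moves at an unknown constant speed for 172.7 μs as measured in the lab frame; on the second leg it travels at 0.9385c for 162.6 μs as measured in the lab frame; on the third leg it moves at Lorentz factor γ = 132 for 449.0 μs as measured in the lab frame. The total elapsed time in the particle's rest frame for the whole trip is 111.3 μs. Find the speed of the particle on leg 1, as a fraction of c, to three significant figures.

Leg 1: speed unknown; τ_1 = 172.7/γ_1.
Leg 2: γ = 1/√(1 − 0.9385²) = 1/√0.1192 = 2.896; τ_2 = 162.6/2.896 = 56.14 μs.
Leg 3: γ = 132; τ_3 = 449.0/132.0 = 3.402 μs.
Total proper time: τ_1 + 56.14 + 3.402 = 111.3, so τ_1 = 111.3 − 59.54 = 51.76 μs.
γ_1 = 172.7/51.76 = 3.337; β = √(1 − 1/γ²) = √0.9102.

β = 0.954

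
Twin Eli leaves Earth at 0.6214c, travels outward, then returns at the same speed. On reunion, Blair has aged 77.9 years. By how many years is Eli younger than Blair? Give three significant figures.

γ = 1/√(1 − 0.6214²) = 1/√0.6139 = 1.276
Eli's elapsed proper time: τ = 77.9/1.276 = 61.03 years.
Age gap = Δt − τ = 77.9 − 61.03 years.

Δt − τ = 16.9 years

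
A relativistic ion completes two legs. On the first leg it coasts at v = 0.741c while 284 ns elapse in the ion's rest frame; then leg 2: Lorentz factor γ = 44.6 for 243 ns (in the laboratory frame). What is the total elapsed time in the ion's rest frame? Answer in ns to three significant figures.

τ = 289 ns

Leg 1: 284 ns is already measured in the ion's rest frame.
Leg 2: γ = 44.6; τ_2 = 243/44.60 = 5.448 ns.
Total: 284.0 + 5.448 ns.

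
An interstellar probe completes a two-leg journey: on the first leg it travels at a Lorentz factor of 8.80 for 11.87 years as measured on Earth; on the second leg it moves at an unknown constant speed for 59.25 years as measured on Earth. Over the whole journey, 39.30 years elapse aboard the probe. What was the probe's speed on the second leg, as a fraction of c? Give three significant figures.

β = 0.768

Leg 1: γ = 8.80; τ_1 = 11.87/8.800 = 1.349 years.
Leg 2: speed unknown; τ_2 = 59.25/γ_2.
Total proper time: 1.349 + τ_2 = 39.30, so τ_2 = 39.30 − 1.349 = 37.95 years.
γ_2 = 59.25/37.95 = 1.561; β = √(1 − 1/γ²) = √0.5897.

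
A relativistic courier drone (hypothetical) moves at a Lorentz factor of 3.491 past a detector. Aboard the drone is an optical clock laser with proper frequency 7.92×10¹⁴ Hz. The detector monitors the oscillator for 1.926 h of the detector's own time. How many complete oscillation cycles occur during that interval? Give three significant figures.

N = 1.57×10¹⁸

γ = 3.491
During 1.926 h of lab time, the oscillator's proper time advances by τ = Δt/γ = 1.926/3.491 = 0.5517 h = 1.986×10³ s.
N = f × τ = 7.92×10¹⁴ × 1.986×10³ = 1.573×10¹⁸.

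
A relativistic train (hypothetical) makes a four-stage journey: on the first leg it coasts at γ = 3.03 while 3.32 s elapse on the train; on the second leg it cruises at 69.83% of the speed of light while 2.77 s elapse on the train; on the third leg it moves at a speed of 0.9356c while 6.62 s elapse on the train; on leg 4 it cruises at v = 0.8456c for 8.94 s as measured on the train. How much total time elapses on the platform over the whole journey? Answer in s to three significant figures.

Δt = 49.4 s

Leg 1: γ = 3.03; Δt_1 = 3.030 × 3.32 = 10.06 s.
Leg 2: β = 0.6983; γ = 1/√(1 − 0.6983²) = 1/√0.5124 = 1.397; Δt_2 = 1.397 × 2.77 = 3.870 s.
Leg 3: γ = 1/√(1 − 0.9356²) = 1/√0.1247 = 2.832; Δt_3 = 2.832 × 6.62 = 18.75 s.
Leg 4: γ = 1/√(1 − 0.8456²) = 1/√0.2850 = 1.873; Δt_4 = 1.873 × 8.94 = 16.75 s.
Total: 10.06 + 3.870 + 18.75 + 16.75 s.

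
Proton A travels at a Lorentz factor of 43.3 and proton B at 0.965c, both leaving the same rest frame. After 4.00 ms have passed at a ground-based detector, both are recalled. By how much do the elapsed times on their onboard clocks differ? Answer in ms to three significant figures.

|τ_A − τ_B| = 0.957 ms

A: γ = 43.3; τ_A = 4.00/43.30 = 0.09238 ms.
B: γ = 1/√(1 − 0.965²) = 1/√0.06878 = 3.813; τ_B = 4.00/3.813 = 1.049 ms.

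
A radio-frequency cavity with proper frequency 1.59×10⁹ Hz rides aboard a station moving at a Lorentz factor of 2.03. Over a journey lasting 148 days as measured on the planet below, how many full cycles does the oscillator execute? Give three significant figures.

γ = 2.03
The oscillator's own cycle count is N = f × τ where τ is the proper time aboard the station. τ = Δt/γ = 148/2.030 = 72.91 days = 6.299×10⁶ s.
N = 1.59×10⁹ × 6.299×10⁶ = 1.002×10¹⁶.

N = 1.00×10¹⁶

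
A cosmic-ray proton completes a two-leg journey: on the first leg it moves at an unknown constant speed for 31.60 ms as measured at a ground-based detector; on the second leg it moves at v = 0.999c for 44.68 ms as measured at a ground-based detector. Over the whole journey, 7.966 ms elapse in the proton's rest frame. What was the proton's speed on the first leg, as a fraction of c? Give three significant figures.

β = 0.982

Leg 1: speed unknown; τ_1 = 31.60/γ_1.
Leg 2: γ = 1/√(1 − 0.999²) = 1/√0.001999 = 22.37; τ_2 = 44.68/22.37 = 1.998 ms.
Total proper time: τ_1 + 1.998 = 7.966, so τ_1 = 7.966 − 1.998 = 5.968 ms.
γ_1 = 31.60/5.968 = 5.295; β = √(1 − 1/γ²) = √0.9643.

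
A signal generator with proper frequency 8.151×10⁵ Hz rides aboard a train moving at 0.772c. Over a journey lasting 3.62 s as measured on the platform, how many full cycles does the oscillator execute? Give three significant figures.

N = 1.88×10⁶

γ = 1/√(1 − 0.772²) = 1/√0.4040 = 1.573
The oscillator's own cycle count is N = f × τ where τ is the proper time on the train. τ = Δt/γ = 3.62/1.573 = 2.301 s = 2.301×10⁰ s.
N = 8.151×10⁵ × 2.301×10⁰ = 1.876×10⁶.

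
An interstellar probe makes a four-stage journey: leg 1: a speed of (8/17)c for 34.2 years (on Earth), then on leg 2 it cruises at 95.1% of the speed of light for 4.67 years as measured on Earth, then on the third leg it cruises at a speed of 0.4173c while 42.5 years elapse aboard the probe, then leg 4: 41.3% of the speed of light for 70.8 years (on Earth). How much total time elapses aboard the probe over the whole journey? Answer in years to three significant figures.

Leg 1: γ = 1/√(1 − (8/17)²) = 17/15 ≈ 1.133; τ_1 = 34.2/1.133 = 30.18 years.
Leg 2: β = 0.951; γ = 1/√(1 − 0.951²) = 1/√0.09560 = 3.234; τ_2 = 4.67/3.234 = 1.444 years.
Leg 3: 42.5 years is already measured aboard the probe.
Leg 4: β = 0.413; γ = 1/√(1 − 0.413²) = 1/√0.8294 = 1.098; τ_4 = 70.8/1.098 = 64.48 years.
Total: 30.18 + 1.444 + 42.50 + 64.48 years.

τ = 139 years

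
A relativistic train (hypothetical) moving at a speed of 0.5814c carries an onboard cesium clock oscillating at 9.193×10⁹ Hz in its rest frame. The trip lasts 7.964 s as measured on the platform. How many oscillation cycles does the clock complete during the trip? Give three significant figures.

N = 5.96×10¹⁰

γ = 1/√(1 − 0.5814²) = 1/√0.6620 = 1.229
The oscillator's own cycle count is N = f × τ where τ is the proper time on the train. τ = Δt/γ = 7.964/1.229 = 6.480 s = 6.480×10⁰ s.
N = 9.193×10⁹ × 6.480×10⁰ = 5.957×10¹⁰.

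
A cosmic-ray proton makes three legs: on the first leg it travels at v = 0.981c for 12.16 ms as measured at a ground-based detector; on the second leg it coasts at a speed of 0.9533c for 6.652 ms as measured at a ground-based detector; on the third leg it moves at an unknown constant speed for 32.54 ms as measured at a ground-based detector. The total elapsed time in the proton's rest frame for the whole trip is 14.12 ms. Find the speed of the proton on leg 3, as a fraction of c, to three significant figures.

Leg 1: γ = 1/√(1 − 0.981²) = 1/√0.03764 = 5.154; τ_1 = 12.16/5.154 = 2.359 ms.
Leg 2: γ = 1/√(1 − 0.9533²) = 1/√0.09122 = 3.311; τ_2 = 6.652/3.311 = 2.009 ms.
Leg 3: speed unknown; τ_3 = 32.54/γ_3.
Total proper time: 2.359 + 2.009 + τ_3 = 14.12, so τ_3 = 14.12 − 4.368 = 9.752 ms.
γ_3 = 32.54/9.752 = 3.337; β = √(1 − 1/γ²) = √0.9102.

β = 0.954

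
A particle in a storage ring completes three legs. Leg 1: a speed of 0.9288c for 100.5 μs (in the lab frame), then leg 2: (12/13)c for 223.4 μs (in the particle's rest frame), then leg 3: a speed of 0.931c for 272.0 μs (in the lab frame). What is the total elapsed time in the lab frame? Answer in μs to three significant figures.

Δt = 953 μs

Leg 1: 100.5 μs is already measured in the lab frame.
Leg 2: γ = 1/√(1 − (12/13)²) = 13/5 = 2.600; Δt_2 = 2.600 × 223.4 = 580.8 μs.
Leg 3: 272.0 μs is already measured in the lab frame.
Total: 100.5 + 580.8 + 272.0 μs.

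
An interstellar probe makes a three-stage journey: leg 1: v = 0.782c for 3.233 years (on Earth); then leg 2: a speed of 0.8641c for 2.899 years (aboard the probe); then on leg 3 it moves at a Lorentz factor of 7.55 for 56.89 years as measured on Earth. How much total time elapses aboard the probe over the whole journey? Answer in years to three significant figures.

τ = 12.4 years

Leg 1: γ = 1/√(1 − 0.782²) = 1/√0.3885 = 1.604; τ_1 = 3.233/1.604 = 2.015 years.
Leg 2: 2.899 years is already measured aboard the probe.
Leg 3: γ = 7.55; τ_3 = 56.89/7.550 = 7.535 years.
Total: 2.015 + 2.899 + 7.535 years.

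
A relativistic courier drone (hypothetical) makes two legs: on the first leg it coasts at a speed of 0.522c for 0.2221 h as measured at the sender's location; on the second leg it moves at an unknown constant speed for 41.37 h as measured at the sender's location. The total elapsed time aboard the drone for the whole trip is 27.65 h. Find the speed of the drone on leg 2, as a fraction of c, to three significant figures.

β = 0.748

Leg 1: γ = 1/√(1 − 0.522²) = 1/√0.7275 = 1.172; τ_1 = 0.2221/1.172 = 0.1894 h.
Leg 2: speed unknown; τ_2 = 41.37/γ_2.
Total proper time: 0.1894 + τ_2 = 27.65, so τ_2 = 27.65 − 0.1894 = 27.46 h.
γ_2 = 41.37/27.46 = 1.507; β = √(1 − 1/γ²) = √0.5594.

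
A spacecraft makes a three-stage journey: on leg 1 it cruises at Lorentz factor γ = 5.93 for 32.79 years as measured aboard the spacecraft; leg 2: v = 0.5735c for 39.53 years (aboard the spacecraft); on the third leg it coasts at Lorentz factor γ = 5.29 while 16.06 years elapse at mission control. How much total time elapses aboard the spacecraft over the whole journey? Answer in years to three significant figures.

τ = 75.4 years

Leg 1: 32.79 years is already measured aboard the spacecraft.
Leg 2: 39.53 years is already measured aboard the spacecraft.
Leg 3: γ = 5.29; τ_3 = 16.06/5.290 = 3.036 years.
Total: 32.79 + 39.53 + 3.036 years.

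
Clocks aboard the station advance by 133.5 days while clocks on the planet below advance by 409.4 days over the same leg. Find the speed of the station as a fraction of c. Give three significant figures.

β = 0.945

The proper time is measured aboard the station (both events occur at the station's location); Δt is measured on the planet below. γ = Δt/τ = 409.4/133.5 = 3.067.
β = √(1 − 1/γ²) = √(1 − 0.1063) = √0.8937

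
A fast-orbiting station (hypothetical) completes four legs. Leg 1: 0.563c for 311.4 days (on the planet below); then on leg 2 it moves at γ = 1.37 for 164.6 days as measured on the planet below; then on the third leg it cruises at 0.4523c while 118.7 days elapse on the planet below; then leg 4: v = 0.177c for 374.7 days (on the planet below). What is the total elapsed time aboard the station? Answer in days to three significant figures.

Leg 1: γ = 1/√(1 − 0.563²) = 1/√0.6830 = 1.210; τ_1 = 311.4/1.210 = 257.4 days.
Leg 2: γ = 1.37; τ_2 = 164.6/1.370 = 120.1 days.
Leg 3: γ = 1/√(1 − 0.4523²) = 1/√0.7954 = 1.121; τ_3 = 118.7/1.121 = 105.9 days.
Leg 4: γ = 1/√(1 − 0.177²) = 1/√0.9687 = 1.016; τ_4 = 374.7/1.016 = 368.8 days.
Total: 257.4 + 120.1 + 105.9 + 368.8 days.

τ = 852 days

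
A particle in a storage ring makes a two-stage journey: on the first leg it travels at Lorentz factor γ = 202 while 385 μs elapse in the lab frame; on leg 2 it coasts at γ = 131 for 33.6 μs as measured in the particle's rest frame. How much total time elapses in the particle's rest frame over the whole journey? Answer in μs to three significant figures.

τ = 35.5 μs

Leg 1: γ = 202; τ_1 = 385/202.0 = 1.906 μs.
Leg 2: 33.6 μs is already measured in the particle's rest frame.
Total: 1.906 + 33.60 μs.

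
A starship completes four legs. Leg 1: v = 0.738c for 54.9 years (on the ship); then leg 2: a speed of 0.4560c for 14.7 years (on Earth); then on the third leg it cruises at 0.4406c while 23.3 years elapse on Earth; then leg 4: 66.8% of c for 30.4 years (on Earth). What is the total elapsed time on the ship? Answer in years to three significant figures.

τ = 112 years

Leg 1: 54.9 years is already measured on the ship.
Leg 2: γ = 1/√(1 − 0.4560²) = 1/√0.7921 = 1.124; τ_2 = 14.7/1.124 = 13.08 years.
Leg 3: γ = 1/√(1 − 0.4406²) = 1/√0.8059 = 1.114; τ_3 = 23.3/1.114 = 20.92 years.
Leg 4: β = 0.668; γ = 1/√(1 − 0.668²) = 1/√0.5538 = 1.344; τ_4 = 30.4/1.344 = 22.62 years.
Total: 54.90 + 13.08 + 20.92 + 22.62 years.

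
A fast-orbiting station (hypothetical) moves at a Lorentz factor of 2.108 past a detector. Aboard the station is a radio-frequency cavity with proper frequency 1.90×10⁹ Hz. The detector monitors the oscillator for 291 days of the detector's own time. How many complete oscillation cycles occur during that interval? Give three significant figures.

γ = 2.108
During 291 days of lab time, the oscillator's proper time advances by τ = Δt/γ = 291/2.108 = 138.0 days = 1.193×10⁷ s.
N = f × τ = 1.90×10⁹ × 1.193×10⁷ = 2.266×10¹⁶.

N = 2.27×10¹⁶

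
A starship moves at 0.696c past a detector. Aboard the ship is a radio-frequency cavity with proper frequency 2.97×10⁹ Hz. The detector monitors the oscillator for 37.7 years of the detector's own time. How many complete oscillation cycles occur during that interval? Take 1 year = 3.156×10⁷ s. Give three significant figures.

N = 2.54×10¹⁸

γ = 1/√(1 − 0.696²) = 1/√0.5156 = 1.393
During 37.7 years of lab time, the oscillator's proper time advances by τ = Δt/γ = 37.7/1.393 = 27.07 years = 8.543×10⁸ s.
N = f × τ = 2.97×10⁹ × 8.543×10⁸ = 2.537×10¹⁸.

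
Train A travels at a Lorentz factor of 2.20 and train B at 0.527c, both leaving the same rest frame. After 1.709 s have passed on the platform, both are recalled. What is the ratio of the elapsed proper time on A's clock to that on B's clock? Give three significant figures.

τ_A/τ_B = 0.535

A: γ = 2.20. B: γ = 1/√(1 − 0.527²) = 1/√0.7223 = 1.177.
τ_A/τ_B = γ_B/γ_A = 1.177/2.200 = 0.5348, so τ_A/τ_B = 0.5348.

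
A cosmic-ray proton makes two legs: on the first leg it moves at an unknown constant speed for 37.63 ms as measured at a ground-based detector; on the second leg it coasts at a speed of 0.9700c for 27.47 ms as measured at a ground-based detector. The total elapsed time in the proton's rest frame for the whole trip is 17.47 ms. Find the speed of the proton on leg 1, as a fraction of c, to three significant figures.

Leg 1: speed unknown; τ_1 = 37.63/γ_1.
Leg 2: γ = 1/√(1 − 0.9700²) = 1/√0.05910 = 4.113; τ_2 = 27.47/4.113 = 6.678 ms.
Total proper time: τ_1 + 6.678 = 17.47, so τ_1 = 17.47 − 6.678 = 10.79 ms.
γ_1 = 37.63/10.79 = 3.487; β = √(1 − 1/γ²) = √0.9178.

β = 0.958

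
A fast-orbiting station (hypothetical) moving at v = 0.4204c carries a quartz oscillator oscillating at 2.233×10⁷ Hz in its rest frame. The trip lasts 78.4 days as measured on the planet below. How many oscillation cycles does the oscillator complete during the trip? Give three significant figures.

γ = 1/√(1 − 0.4204²) = 1/√0.8233 = 1.102
The oscillator's own cycle count is N = f × τ where τ is the proper time aboard the station. τ = Δt/γ = 78.4/1.102 = 71.14 days = 6.146×10⁶ s.
N = 2.233×10⁷ × 6.146×10⁶ = 1.372×10¹⁴.

N = 1.37×10¹⁴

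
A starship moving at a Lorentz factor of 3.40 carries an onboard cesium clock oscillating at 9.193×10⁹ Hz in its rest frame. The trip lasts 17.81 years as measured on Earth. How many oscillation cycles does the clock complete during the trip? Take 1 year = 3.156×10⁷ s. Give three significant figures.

γ = 3.40
The oscillator's own cycle count is N = f × τ where τ is the proper time on the ship. τ = Δt/γ = 17.81/3.400 = 5.238 years = 1.653×10⁸ s.
N = 9.193×10⁹ × 1.653×10⁸ = 1.520×10¹⁸.

N = 1.52×10¹⁸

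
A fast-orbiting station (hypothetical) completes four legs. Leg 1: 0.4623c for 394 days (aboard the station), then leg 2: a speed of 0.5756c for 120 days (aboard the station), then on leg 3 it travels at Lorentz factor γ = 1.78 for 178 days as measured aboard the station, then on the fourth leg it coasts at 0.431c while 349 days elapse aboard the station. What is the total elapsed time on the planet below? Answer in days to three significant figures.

Δt = 1290 days

Leg 1: γ = 1/√(1 − 0.4623²) = 1/√0.7863 = 1.128; Δt_1 = 1.128 × 394 = 444.3 days.
Leg 2: γ = 1/√(1 − 0.5756²) = 1/√0.6687 = 1.223; Δt_2 = 1.223 × 120 = 146.7 days.
Leg 3: γ = 1.78; Δt_3 = 1.780 × 178 = 316.8 days.
Leg 4: γ = 1/√(1 − 0.431²) = 1/√0.8142 = 1.108; Δt_4 = 1.108 × 349 = 386.8 days.
Total: 444.3 + 146.7 + 316.8 + 386.8 days.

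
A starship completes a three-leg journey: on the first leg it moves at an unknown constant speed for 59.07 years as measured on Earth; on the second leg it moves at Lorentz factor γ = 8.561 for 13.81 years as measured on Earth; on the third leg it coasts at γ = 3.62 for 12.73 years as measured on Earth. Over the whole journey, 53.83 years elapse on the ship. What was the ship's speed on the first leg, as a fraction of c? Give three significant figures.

Leg 1: speed unknown; τ_1 = 59.07/γ_1.
Leg 2: γ = 8.561; τ_2 = 13.81/8.561 = 1.613 years.
Leg 3: γ = 3.62; τ_3 = 12.73/3.620 = 3.517 years.
Total proper time: τ_1 + 1.613 + 3.517 = 53.83, so τ_1 = 53.83 − 5.130 = 48.70 years.
γ_1 = 59.07/48.70 = 1.213; β = √(1 − 1/γ²) = √0.3203.

β = 0.566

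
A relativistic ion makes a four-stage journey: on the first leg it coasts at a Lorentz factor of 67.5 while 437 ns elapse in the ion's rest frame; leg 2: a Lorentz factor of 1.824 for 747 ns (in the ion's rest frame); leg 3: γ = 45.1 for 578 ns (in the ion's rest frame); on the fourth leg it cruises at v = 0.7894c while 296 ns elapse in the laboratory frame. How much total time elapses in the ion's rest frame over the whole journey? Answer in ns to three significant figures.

τ = 1940 ns

Leg 1: 437 ns is already measured in the ion's rest frame.
Leg 2: 747 ns is already measured in the ion's rest frame.
Leg 3: 578 ns is already measured in the ion's rest frame.
Leg 4: γ = 1/√(1 − 0.7894²) = 1/√0.3768 = 1.629; τ_4 = 296/1.629 = 181.7 ns.
Total: 437.0 + 747.0 + 578.0 + 181.7 ns.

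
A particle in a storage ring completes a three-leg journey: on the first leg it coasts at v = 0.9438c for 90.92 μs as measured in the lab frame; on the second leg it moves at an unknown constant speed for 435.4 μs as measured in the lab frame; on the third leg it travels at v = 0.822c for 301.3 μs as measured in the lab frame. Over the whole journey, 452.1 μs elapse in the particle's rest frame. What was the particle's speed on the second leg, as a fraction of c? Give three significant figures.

Leg 1: γ = 1/√(1 − 0.9438²) = 1/√0.1092 = 3.026; τ_1 = 90.92/3.026 = 30.05 μs.
Leg 2: speed unknown; τ_2 = 435.4/γ_2.
Leg 3: γ = 1/√(1 − 0.822²) = 1/√0.3243 = 1.756; τ_3 = 301.3/1.756 = 171.6 μs.
Total proper time: 30.05 + τ_2 + 171.6 = 452.1, so τ_2 = 452.1 − 201.6 = 250.5 μs.
γ_2 = 435.4/250.5 = 1.738; β = √(1 − 1/γ²) = √0.6691.

β = 0.818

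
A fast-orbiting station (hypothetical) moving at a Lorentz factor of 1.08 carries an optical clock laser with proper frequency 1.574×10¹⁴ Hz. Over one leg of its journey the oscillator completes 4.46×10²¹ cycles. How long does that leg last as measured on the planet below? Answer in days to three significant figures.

γ = 1.08
Proper time for N cycles: τ = N/f = 4.46×10²¹/(1.574×10¹⁴) = 2.834×10⁷ s = 328.0 days.
Lab-frame duration Δt = γτ = 1.080 × 328.0 = 354.2 days.

Δt = 354 days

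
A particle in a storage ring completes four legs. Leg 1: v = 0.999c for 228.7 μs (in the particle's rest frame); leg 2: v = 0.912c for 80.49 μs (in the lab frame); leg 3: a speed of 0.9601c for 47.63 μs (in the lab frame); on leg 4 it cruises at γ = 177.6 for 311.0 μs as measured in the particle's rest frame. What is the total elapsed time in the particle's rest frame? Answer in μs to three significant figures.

τ = 586 μs

Leg 1: 228.7 μs is already measured in the particle's rest frame.
Leg 2: γ = 1/√(1 − 0.912²) = 1/√0.1683 = 2.438; τ_2 = 80.49/2.438 = 33.02 μs.
Leg 3: γ = 1/√(1 − 0.9601²) = 1/√0.07821 = 3.576; τ_3 = 47.63/3.576 = 13.32 μs.
Leg 4: 311.0 μs is already measured in the particle's rest frame.
Total: 228.7 + 33.02 + 13.32 + 311.0 μs.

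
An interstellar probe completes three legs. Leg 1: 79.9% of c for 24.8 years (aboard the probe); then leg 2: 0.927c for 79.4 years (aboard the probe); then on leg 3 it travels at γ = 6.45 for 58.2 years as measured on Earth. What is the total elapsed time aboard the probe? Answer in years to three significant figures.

τ = 113 years

Leg 1: 24.8 years is already measured aboard the probe.
Leg 2: 79.4 years is already measured aboard the probe.
Leg 3: γ = 6.45; τ_3 = 58.2/6.450 = 9.023 years.
Total: 24.80 + 79.40 + 9.023 years.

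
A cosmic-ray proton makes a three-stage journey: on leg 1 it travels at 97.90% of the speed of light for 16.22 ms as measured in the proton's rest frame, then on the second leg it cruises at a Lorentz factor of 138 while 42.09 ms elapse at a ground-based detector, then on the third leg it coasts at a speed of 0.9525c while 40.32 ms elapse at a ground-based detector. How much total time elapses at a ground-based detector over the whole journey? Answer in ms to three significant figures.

Leg 1: β = 0.9790; γ = 1/√(1 − 0.9790²) = 1/√0.04156 = 4.905; Δt_1 = 4.905 × 16.22 = 79.56 ms.
Leg 2: 42.09 ms is already measured at a ground-based detector.
Leg 3: 40.32 ms is already measured at a ground-based detector.
Total: 79.56 + 42.09 + 40.32 ms.

Δt = 162 ms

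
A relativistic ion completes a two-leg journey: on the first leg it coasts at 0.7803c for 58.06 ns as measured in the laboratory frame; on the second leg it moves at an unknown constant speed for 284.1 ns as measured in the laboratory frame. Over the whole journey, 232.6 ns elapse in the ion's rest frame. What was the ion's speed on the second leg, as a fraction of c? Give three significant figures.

Leg 1: γ = 1/√(1 − 0.7803²) = 1/√0.3911 = 1.599; τ_1 = 58.06/1.599 = 36.31 ns.
Leg 2: speed unknown; τ_2 = 284.1/γ_2.
Total proper time: 36.31 + τ_2 = 232.6, so τ_2 = 232.6 − 36.31 = 196.3 ns.
γ_2 = 284.1/196.3 = 1.447; β = √(1 − 1/γ²) = √0.5226.

β = 0.723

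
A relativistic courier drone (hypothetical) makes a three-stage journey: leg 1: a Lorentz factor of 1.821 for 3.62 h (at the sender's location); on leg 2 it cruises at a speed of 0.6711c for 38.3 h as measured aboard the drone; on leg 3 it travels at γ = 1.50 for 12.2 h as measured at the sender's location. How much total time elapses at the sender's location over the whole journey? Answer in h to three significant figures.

Δt = 67.5 h

Leg 1: 3.62 h is already measured at the sender's location.
Leg 2: γ = 1/√(1 − 0.6711²) = 1/√0.5496 = 1.349; Δt_2 = 1.349 × 38.3 = 51.66 h.
Leg 3: 12.2 h is already measured at the sender's location.
Total: 3.620 + 51.66 + 12.20 h.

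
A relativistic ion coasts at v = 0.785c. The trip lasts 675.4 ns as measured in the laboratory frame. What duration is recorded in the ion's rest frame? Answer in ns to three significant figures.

γ = 1/√(1 − 0.785²) = 1/√0.3838 = 1.614
The interval measured in the laboratory frame is the dilated one; the clock in the ion's rest frame measures the proper time τ = Δt/γ = 675.4/1.614 ns.

τ = 418 ns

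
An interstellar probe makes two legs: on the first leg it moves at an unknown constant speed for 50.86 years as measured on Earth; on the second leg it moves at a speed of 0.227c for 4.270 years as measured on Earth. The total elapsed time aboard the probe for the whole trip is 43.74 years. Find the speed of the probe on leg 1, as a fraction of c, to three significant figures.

Leg 1: speed unknown; τ_1 = 50.86/γ_1.
Leg 2: γ = 1/√(1 − 0.227²) = 1/√0.9485 = 1.027; τ_2 = 4.270/1.027 = 4.159 years.
Total proper time: τ_1 + 4.159 = 43.74, so τ_1 = 43.74 − 4.159 = 39.58 years.
γ_1 = 50.86/39.58 = 1.285; β = √(1 − 1/γ²) = √0.3943.

β = 0.628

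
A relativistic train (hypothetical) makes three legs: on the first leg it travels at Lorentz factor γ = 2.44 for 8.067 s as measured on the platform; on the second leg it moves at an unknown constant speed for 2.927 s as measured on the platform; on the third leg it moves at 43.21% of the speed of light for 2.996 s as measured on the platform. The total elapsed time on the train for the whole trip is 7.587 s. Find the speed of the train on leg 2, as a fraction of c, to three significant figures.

β = 0.842

Leg 1: γ = 2.44; τ_1 = 8.067/2.440 = 3.306 s.
Leg 2: speed unknown; τ_2 = 2.927/γ_2.
Leg 3: β = 0.4321; γ = 1/√(1 − 0.4321²) = 1/√0.8133 = 1.109; τ_3 = 2.996/1.109 = 2.702 s.
Total proper time: 3.306 + τ_2 + 2.702 = 7.587, so τ_2 = 7.587 − 6.008 = 1.579 s.
γ_2 = 2.927/1.579 = 1.854; β = √(1 − 1/γ²) = √0.7090.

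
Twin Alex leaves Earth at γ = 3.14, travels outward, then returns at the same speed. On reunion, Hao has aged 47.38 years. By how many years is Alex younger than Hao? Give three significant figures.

γ = 3.14
Alex's elapsed proper time: τ = 47.38/3.140 = 15.09 years.
Age gap = Δt − τ = 47.38 − 15.09 years.

Δt − τ = 32.3 years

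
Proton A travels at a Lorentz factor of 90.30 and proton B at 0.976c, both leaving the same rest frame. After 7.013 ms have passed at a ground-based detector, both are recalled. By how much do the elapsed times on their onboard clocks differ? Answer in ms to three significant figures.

|τ_A − τ_B| = 1.45 ms

A: γ = 90.30; τ_A = 7.013/90.30 = 0.07766 ms.
B: γ = 1/√(1 − 0.976²) = 1/√0.04742 = 4.592; τ_B = 7.013/4.592 = 1.527 ms.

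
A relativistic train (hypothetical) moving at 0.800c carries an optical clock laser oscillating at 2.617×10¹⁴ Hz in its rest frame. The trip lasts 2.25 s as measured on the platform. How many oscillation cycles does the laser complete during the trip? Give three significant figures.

N = 3.53×10¹⁴

γ = 1/√(1 − 0.800²) = 5/3 ≈ 1.667
The oscillator's own cycle count is N = f × τ where τ is the proper time on the train. τ = Δt/γ = 2.25/1.667 = 1.350 s = 1.350×10⁰ s.
N = 2.617×10¹⁴ × 1.350×10⁰ = 3.533×10¹⁴.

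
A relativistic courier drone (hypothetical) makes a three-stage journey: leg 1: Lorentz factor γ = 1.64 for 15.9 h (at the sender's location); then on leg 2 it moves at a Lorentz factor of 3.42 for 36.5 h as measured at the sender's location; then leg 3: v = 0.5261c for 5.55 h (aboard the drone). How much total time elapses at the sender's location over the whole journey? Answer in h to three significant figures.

Leg 1: 15.9 h is already measured at the sender's location.
Leg 2: 36.5 h is already measured at the sender's location.
Leg 3: γ = 1/√(1 − 0.5261²) = 1/√0.7232 = 1.176; Δt_3 = 1.176 × 5.55 = 6.526 h.
Total: 15.90 + 36.50 + 6.526 h.

Δt = 58.9 h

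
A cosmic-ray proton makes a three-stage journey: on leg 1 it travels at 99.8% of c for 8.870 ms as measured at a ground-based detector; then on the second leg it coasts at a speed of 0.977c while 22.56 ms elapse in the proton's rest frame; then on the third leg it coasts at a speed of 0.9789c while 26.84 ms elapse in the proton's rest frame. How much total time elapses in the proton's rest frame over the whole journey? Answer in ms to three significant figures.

Leg 1: β = 0.998; γ = 1/√(1 − 0.998²) = 1/√0.003996 = 15.82; τ_1 = 8.870/15.82 = 0.5607 ms.
Leg 2: 22.56 ms is already measured in the proton's rest frame.
Leg 3: 26.84 ms is already measured in the proton's rest frame.
Total: 0.5607 + 22.56 + 26.84 ms.

τ = 50.0 ms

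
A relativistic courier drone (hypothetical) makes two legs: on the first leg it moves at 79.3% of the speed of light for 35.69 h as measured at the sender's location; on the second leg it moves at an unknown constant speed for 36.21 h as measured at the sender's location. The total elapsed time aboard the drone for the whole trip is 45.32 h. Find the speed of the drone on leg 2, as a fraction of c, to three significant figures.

β = 0.759

Leg 1: β = 0.793; γ = 1/√(1 − 0.793²) = 1/√0.3712 = 1.641; τ_1 = 35.69/1.641 = 21.74 h.
Leg 2: speed unknown; τ_2 = 36.21/γ_2.
Total proper time: 21.74 + τ_2 = 45.32, so τ_2 = 45.32 − 21.74 = 23.58 h.
γ_2 = 36.21/23.58 = 1.536; β = √(1 − 1/γ²) = √0.5760.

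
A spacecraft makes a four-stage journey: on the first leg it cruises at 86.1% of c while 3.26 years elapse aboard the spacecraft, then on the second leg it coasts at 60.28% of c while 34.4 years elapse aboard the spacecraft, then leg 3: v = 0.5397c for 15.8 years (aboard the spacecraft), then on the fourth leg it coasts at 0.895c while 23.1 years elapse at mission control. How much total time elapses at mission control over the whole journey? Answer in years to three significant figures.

Leg 1: β = 0.861; γ = 1/√(1 − 0.861²) = 1/√0.2587 = 1.966; Δt_1 = 1.966 × 3.26 = 6.410 years.
Leg 2: β = 0.6028; γ = 1/√(1 − 0.6028²) = 1/√0.6366 = 1.253; Δt_2 = 1.253 × 34.4 = 43.11 years.
Leg 3: γ = 1/√(1 − 0.5397²) = 1/√0.7087 = 1.188; Δt_3 = 1.188 × 15.8 = 18.77 years.
Leg 4: 23.1 years is already measured at mission control.
Total: 6.410 + 43.11 + 18.77 + 23.10 years.

Δt = 91.4 years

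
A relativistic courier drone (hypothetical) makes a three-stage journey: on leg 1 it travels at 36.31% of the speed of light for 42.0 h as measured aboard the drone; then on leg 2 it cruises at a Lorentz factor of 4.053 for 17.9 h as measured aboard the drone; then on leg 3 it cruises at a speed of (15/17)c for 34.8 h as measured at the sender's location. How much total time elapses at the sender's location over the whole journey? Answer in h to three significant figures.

Leg 1: β = 0.3631; γ = 1/√(1 − 0.3631²) = 1/√0.8682 = 1.073; Δt_1 = 1.073 × 42.0 = 45.08 h.
Leg 2: γ = 4.053; Δt_2 = 4.053 × 17.9 = 72.55 h.
Leg 3: 34.8 h is already measured at the sender's location.
Total: 45.08 + 72.55 + 34.80 h.

Δt = 152 h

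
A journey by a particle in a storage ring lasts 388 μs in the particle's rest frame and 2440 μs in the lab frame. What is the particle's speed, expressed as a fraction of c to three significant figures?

The proper time is measured in the particle's rest frame (both events occur at the particle's location); Δt is measured in the lab frame. γ = Δt/τ = 2440/388 = 6.289.
β = √(1 − 1/γ²) = √(1 − 0.02529) = √0.9747

v = 0.987c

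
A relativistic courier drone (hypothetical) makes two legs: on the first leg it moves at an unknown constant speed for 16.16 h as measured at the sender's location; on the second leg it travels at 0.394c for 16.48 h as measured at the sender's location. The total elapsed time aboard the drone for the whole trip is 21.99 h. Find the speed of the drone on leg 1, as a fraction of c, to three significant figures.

Leg 1: speed unknown; τ_1 = 16.16/γ_1.
Leg 2: γ = 1/√(1 − 0.394²) = 1/√0.8448 = 1.088; τ_2 = 16.48/1.088 = 15.15 h.
Total proper time: τ_1 + 15.15 = 21.99, so τ_1 = 21.99 − 15.15 = 6.843 h.
γ_1 = 16.16/6.843 = 2.362; β = √(1 − 1/γ²) = √0.8207.

β = 0.906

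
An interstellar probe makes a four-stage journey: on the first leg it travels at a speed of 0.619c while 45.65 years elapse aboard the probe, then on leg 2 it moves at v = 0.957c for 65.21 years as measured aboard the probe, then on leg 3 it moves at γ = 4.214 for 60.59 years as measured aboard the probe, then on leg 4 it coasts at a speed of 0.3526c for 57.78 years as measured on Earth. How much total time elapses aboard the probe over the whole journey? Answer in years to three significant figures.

Leg 1: 45.65 years is already measured aboard the probe.
Leg 2: 65.21 years is already measured aboard the probe.
Leg 3: 60.59 years is already measured aboard the probe.
Leg 4: γ = 1/√(1 − 0.3526²) = 1/√0.8757 = 1.069; τ_4 = 57.78/1.069 = 54.07 years.
Total: 45.65 + 65.21 + 60.59 + 54.07 years.

τ = 226 years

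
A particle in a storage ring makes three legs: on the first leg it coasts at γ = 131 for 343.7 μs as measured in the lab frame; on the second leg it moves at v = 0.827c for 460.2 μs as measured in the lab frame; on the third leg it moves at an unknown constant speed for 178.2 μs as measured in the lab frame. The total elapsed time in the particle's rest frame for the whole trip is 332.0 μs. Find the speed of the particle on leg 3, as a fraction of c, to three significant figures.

Leg 1: γ = 131; τ_1 = 343.7/131.0 = 2.624 μs.
Leg 2: γ = 1/√(1 − 0.827²) = 1/√0.3161 = 1.779; τ_2 = 460.2/1.779 = 258.7 μs.
Leg 3: speed unknown; τ_3 = 178.2/γ_3.
Total proper time: 2.624 + 258.7 + τ_3 = 332.0, so τ_3 = 332.0 − 261.3 = 70.65 μs.
γ_3 = 178.2/70.65 = 2.522; β = √(1 − 1/γ²) = √0.8428.

β = 0.918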